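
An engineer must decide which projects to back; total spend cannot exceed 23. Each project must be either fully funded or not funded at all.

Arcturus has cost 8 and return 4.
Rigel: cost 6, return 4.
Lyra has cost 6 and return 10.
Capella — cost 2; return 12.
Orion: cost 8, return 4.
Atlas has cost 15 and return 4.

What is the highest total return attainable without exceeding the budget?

30

Allowing fractional choices, the relaxed optimum would be about 30.5, but projects are indivisible.
Arcturus + Rigel + Lyra + Capella: cost 8 + 6 + 6 + 2 = 22 ≤ 23, return 4 + 4 + 10 + 12 = 30.
Rigel + Lyra + Capella + Orion: cost 6 + 6 + 2 + 8 = 22 ≤ 23, return 4 + 10 + 12 + 4 = 30.
The maximum return is 30; one optimal choice is Arcturus, Rigel, Lyra, and Capella.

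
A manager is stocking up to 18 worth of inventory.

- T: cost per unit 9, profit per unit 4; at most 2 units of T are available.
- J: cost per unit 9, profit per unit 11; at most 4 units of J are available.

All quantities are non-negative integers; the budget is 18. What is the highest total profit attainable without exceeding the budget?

1×T and 1×J: cost 18 ≤ 18, profit 1·4 + 1·11 = 15.
2×J: cost 18 ≤ 18, profit 2·11 = 22.
Best is 22.

22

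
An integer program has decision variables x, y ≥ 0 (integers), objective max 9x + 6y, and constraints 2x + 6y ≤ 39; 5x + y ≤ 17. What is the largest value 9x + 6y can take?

48

The continuous relaxation peaks at (2.25, 5.75) with value 54.75; rounding to a feasible lattice point costs some objective.
(x,y)=(2,5): 2·2+6·5=34≤39, 5·2+1·5=15≤17, objective 48.
(x,y)=(1,6): 2·1+6·6=38≤39, 5·1+1·6=11≤17, objective 45.
The best lattice point is (2,5), giving 48.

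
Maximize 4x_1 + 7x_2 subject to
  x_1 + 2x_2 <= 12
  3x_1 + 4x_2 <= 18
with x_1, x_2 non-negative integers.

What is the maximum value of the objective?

(x_1,x_2)=(2,3): 1·2+2·3=8≤12, 3·2+4·3=18≤18, objective 29.
(x_1,x_2)=(0,4): 1·0+2·4=8≤12, 3·0+4·4=16≤18, objective 28.
(x_1,x_2)=(3,2): 1·3+2·2=7≤12, 3·3+4·2=17≤18, objective 26.
(x_1,x_2)=(1,3): 1·1+2·3=7≤12, 3·1+4·3=15≤18, objective 25.
The best lattice point is (2,3), giving 29.

29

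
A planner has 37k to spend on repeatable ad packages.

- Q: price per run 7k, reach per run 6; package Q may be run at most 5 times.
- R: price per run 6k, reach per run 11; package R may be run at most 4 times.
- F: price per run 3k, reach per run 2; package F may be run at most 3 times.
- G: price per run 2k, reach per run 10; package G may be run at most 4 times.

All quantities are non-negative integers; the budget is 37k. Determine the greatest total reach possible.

G has the best ratio (10/2); taking only G gives at most 4×10 = 40 (stopped by the supply cap of 4).
Mixing does better — 4×R, 1×F, and 4×G: price 35 ≤ 37, reach 4·11 + 1·2 + 4·10 = 86.

86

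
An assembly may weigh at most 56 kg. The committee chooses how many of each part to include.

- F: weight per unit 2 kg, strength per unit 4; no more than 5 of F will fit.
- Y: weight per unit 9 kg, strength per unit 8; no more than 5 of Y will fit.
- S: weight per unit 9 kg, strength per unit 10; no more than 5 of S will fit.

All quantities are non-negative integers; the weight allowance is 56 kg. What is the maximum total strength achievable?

F has the best ratio (4/2); taking only F gives at most 5×4 = 20 (stopped by the supply cap of 5).
Mixing does better — 5×F and 5×S: weight 55 ≤ 56, strength 5·4 + 5·10 = 70.

70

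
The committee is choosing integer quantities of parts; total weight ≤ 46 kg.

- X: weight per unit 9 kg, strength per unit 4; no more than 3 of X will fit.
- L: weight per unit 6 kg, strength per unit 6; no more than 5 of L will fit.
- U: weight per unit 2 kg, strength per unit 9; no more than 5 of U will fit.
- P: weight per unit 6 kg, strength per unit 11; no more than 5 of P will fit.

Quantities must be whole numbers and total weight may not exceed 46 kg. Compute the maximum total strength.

This is a bounded integer knapsack.
Take 1×L, 5×U, and 5×P: weight 46 ≤ 46, strength 1·6 + 5·9 + 5·11 = 106.
U has the best ratio (9/2) and is taken to its limit of 5; remaining capacity is filled optimally with the others.

106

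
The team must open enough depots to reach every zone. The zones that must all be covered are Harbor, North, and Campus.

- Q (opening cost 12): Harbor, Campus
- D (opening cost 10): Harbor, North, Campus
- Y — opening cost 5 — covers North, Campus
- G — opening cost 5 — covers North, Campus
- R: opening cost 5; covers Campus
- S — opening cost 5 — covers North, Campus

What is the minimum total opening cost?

The greedy cost-per-new-zone heuristic would pick Y and D for 15, but a cheaper cover exists.
D alone covers Harbor, North, Campus — every zone.
Total opening cost: 10.
No cover costs less than 10.

10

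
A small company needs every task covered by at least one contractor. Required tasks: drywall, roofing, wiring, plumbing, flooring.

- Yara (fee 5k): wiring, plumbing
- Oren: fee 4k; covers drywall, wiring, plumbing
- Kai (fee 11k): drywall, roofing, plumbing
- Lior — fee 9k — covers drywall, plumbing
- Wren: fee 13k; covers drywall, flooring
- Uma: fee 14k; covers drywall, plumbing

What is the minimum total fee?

Choose Oren, Kai, and Wren: together they cover drywall, roofing, wiring, plumbing, flooring — every task.
Total fee: 4 + 11 + 13 = 28.

28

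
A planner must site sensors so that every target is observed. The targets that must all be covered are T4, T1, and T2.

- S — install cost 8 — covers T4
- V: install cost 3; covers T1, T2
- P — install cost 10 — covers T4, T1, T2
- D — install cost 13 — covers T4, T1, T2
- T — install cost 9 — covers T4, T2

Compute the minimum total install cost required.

10

The greedy cost-per-new-target heuristic would pick V and S for 11, but a cheaper cover exists.
P alone covers T4, T1, T2 — every target.
Total install cost: 10.
No cover costs less than 10.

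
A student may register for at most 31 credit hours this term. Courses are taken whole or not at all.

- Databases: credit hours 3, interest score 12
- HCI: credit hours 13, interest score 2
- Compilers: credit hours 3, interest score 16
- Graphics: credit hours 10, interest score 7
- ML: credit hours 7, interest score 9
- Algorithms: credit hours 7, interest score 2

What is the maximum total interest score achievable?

46

Allowing fractional choices, the relaxed optimum would be about 46.2, but courses are indivisible.
Databases + Compilers + Graphics + ML + Algorithms: credit hours 3 + 3 + 10 + 7 + 7 = 30 ≤ 31, interest score 12 + 16 + 7 + 9 + 2 = 46.
Databases + Compilers + Graphics + ML: credit hours 3 + 3 + 10 + 7 = 23 ≤ 31, interest score 12 + 16 + 7 + 9 = 44.
Best is Databases, Compilers, Graphics, ML, and Algorithms with total interest score 46.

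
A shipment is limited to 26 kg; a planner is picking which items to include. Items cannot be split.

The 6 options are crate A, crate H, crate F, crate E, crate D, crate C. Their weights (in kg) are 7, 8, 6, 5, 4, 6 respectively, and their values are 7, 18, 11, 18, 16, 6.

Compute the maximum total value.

63

Allowing fractional choices, the relaxed optimum would be about 66.0, but items are indivisible.
crate A + crate H + crate E + crate D: weight 7 + 8 + 5 + 4 = 24 ≤ 26, value 7 + 18 + 18 + 16 = 59.
crate H + crate F + crate E + crate D: weight 8 + 6 + 5 + 4 = 23 ≤ 26, value 18 + 11 + 18 + 16 = 63.
Best is crate H, crate F, crate E, and crate D with total value 63.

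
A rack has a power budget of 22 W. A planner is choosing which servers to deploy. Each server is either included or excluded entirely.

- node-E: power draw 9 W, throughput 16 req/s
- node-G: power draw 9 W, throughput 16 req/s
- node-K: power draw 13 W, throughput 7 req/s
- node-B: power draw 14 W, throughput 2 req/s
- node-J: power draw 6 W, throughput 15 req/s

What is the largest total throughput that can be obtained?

Take node-E and node-G: power draw 9 + 9 = 18 ≤ 22, throughput 16 + 16 = 32.
No other feasible combination does better.

32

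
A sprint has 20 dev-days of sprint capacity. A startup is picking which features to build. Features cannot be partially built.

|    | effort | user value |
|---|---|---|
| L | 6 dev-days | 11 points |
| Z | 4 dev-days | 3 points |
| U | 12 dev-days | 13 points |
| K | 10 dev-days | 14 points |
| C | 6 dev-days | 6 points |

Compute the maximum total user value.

Allowing fractional choices, the relaxed optimum would be about 29.3, but features are indivisible.
L + K: effort 6 + 10 = 16 ≤ 20, user value 11 + 14 = 25.
L + Z + K: effort 6 + 4 + 10 = 20 ≤ 20, user value 11 + 3 + 14 = 28.
Best is L, Z, and K with total user value 28.

28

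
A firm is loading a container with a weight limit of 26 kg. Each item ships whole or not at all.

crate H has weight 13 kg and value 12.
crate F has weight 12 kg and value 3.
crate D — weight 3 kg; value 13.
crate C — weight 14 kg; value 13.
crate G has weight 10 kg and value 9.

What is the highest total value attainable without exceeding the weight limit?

Allowing fractional choices, the relaxed optimum would be about 34.3, but items are indivisible.
crate D + crate C: weight 3 + 14 = 17 ≤ 26, value 13 + 13 = 26.
crate H + crate D + crate G: weight 13 + 3 + 10 = 26 ≤ 26, value 12 + 13 + 9 = 34.
Best is crate H, crate D, and crate G with total value 34.

34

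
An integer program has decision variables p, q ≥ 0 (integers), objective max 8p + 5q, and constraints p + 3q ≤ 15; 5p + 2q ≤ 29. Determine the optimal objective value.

50

(p,q)=(5,2): 1·5+3·2=11≤15, 5·5+2·2=29≤29, objective 50.
(p,q)=(4,3): 1·4+3·3=13≤15, 5·4+2·3=26≤29, objective 47.
(p,q)=(5,1): 1·5+3·1=8≤15, 5·5+2·1=27≤29, objective 45.
No feasible integer point exceeds 50.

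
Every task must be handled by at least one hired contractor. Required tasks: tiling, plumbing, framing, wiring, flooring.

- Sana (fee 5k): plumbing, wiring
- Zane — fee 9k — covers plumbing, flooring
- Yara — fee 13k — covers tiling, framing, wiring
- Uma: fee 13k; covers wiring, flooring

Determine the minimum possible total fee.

Choose Zane and Yara: together they cover tiling, plumbing, framing, wiring, flooring — every task.
Total fee: 9 + 13 = 22.

22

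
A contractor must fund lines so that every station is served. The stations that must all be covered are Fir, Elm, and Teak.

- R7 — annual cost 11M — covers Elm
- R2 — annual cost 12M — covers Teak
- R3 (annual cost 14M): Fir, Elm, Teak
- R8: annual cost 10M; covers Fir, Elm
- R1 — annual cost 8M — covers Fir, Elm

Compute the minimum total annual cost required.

The greedy cost-per-new-station heuristic would pick R1 and R2 for 20, but a cheaper cover exists.
R3 alone covers Fir, Elm, Teak — every station.
Total annual cost: 14.
No cover costs less than 14.

14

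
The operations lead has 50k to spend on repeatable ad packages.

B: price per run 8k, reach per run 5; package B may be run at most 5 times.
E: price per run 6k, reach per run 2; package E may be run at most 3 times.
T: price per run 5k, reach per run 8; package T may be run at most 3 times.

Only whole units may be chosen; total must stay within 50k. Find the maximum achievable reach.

44

Take 4×B and 3×T: price 47 ≤ 50, reach 4·5 + 3·8 = 44.
T has the best ratio (8/5) and is taken to its limit of 3; remaining capacity is filled optimally with the others.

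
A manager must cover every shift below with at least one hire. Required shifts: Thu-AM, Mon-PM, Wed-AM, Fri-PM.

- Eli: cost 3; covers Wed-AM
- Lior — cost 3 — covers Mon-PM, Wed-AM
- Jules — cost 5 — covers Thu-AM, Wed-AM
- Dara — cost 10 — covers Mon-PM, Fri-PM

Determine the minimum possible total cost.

15

This is a weighted set-cover instance.
The greedy cost-per-new-shift heuristic would pick Lior, Jules, and Dara for 18, but a cheaper cover exists.
Choose Jules and Dara: together they cover Thu-AM, Mon-PM, Wed-AM, Fri-PM — every shift.
Total cost: 5 + 10 = 15.
No cover costs less than 15.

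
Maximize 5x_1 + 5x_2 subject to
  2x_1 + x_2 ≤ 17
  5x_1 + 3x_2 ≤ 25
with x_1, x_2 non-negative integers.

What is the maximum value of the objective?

Relaxing integrality, the LP optimum is 41.67 at (x_1,x_2) = (0, 8.33), which is not an integer point.
(x_1,x_2)=(0,8): 2·0+1·8=8≤17, 5·0+3·8=24≤25, objective 40.
(x_1,x_2)=(0,7): 2·0+1·7=7≤17, 5·0+3·7=21≤25, objective 35.
Maximum is 40 at (x_1,x_2)=(0,8).

40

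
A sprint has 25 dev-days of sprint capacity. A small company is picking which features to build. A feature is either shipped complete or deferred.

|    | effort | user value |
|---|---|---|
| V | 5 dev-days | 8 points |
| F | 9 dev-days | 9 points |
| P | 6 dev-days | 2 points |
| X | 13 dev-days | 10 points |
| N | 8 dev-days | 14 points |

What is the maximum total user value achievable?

Allowing fractional choices, the relaxed optimum would be about 33.3, but features are indivisible.
V + F + N: effort 5 + 9 + 8 = 22 ≤ 25, user value 8 + 9 + 14 = 31.
F + P + N: effort 9 + 6 + 8 = 23 ≤ 25, user value 9 + 2 + 14 = 25.
V + P + N: effort 5 + 6 + 8 = 19 ≤ 25, user value 8 + 2 + 14 = 24.
Best is V, F, and N with total user value 31.

31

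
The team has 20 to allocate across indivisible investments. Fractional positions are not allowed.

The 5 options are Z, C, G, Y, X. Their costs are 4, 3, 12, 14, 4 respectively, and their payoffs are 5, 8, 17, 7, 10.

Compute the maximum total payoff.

35

This is an integer program with binary decision variables.
Z + C + G: cost 4 + 3 + 12 = 19 ≤ 20, payoff 5 + 8 + 17 = 30.
Z + G + X: cost 4 + 12 + 4 = 20 ≤ 20, payoff 5 + 17 + 10 = 32.
C + G + X: cost 3 + 12 + 4 = 19 ≤ 20, payoff 8 + 17 + 10 = 35.
Best is C, G, and X with total payoff 35.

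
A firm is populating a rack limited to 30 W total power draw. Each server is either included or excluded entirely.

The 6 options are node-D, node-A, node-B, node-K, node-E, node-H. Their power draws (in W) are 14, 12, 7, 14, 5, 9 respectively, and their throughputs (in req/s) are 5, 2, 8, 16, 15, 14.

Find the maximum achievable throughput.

45

This is an integer program with binary decision variables.
Allowing fractional choices, the relaxed optimum would be about 47.3, but servers are indivisible.
node-B + node-K + node-E: power draw 7 + 14 + 5 = 26 ≤ 30, throughput 8 + 16 + 15 = 39.
node-B + node-K + node-H: power draw 7 + 14 + 9 = 30 ≤ 30, throughput 8 + 16 + 14 = 38.
node-K + node-E + node-H: power draw 14 + 5 + 9 = 28 ≤ 30, throughput 16 + 15 + 14 = 45.
Best is node-K, node-E, and node-H with total throughput 45.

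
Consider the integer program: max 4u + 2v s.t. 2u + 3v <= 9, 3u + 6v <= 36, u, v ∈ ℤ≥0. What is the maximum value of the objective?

16

Relaxing integrality, the LP optimum is 18.00 at (u,v) = (4.5, 0), which is not an integer point.
(u,v)=(4,0): 2·4+3·0=8≤9, 3·4+6·0=12≤36, objective 16.
(u,v)=(3,1): 2·3+3·1=9≤9, 3·3+6·1=15≤36, objective 14.
(u,v)=(3,0): 2·3+3·0=6≤9, 3·3+6·0=9≤36, objective 12.
No feasible integer point exceeds 16.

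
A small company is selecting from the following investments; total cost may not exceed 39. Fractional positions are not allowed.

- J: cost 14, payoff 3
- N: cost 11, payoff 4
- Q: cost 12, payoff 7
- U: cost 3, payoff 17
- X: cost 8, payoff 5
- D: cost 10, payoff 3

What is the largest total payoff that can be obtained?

Treat it as a binary knapsack problem.
Q + U + X + D: cost 12 + 3 + 8 + 10 = 33 ≤ 39, payoff 7 + 17 + 5 + 3 = 32.
N + Q + U + X: cost 11 + 12 + 3 + 8 = 34 ≤ 39, payoff 4 + 7 + 17 + 5 = 33.
J + Q + U + X: cost 14 + 12 + 3 + 8 = 37 ≤ 39, payoff 3 + 7 + 17 + 5 = 32.
Best is N, Q, U, and X with total payoff 33.

33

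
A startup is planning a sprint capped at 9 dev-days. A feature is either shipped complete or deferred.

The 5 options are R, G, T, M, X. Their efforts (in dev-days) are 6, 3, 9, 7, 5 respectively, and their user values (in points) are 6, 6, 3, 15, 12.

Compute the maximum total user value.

Take G and X: effort 3 + 5 = 8 ≤ 9, user value 6 + 12 = 18.
No other feasible combination does better.

18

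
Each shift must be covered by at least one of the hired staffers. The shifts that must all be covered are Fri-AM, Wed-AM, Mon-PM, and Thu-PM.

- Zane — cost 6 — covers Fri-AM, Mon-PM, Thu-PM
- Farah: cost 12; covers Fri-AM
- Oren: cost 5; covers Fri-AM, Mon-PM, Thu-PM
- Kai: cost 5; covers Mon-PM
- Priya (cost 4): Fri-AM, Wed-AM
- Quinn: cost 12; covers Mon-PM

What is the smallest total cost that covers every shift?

9

Choose Oren and Priya: together they cover Fri-AM, Wed-AM, Mon-PM, Thu-PM — every shift.
Total cost: 5 + 4 = 9.
No cover costs less than 9.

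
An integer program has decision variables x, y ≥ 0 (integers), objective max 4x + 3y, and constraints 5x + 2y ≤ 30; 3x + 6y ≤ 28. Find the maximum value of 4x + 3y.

The continuous relaxation peaks at (5.17, 2.08) with value 26.92; rounding to a feasible lattice point costs some objective.
(x,y)=(5,2): 5·5+2·2=29≤30, 3·5+6·2=27≤28, objective 26.
(x,y)=(5,1): 5·5+2·1=27≤30, 3·5+6·1=21≤28, objective 23.
(x,y)=(4,2): 5·4+2·2=24≤30, 3·4+6·2=24≤28, objective 22.
The best lattice point is (5,2), giving 26.

26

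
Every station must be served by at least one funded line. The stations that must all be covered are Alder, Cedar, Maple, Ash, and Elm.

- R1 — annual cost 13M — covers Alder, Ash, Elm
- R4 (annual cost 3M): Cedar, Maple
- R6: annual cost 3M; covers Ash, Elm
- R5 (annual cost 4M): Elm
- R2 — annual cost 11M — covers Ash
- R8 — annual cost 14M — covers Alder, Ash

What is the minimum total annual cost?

The greedy cost-per-new-station heuristic would pick R4, R6, and R1 for 19, but a cheaper cover exists.
Choose R1 and R4: together they cover Alder, Cedar, Maple, Ash, Elm — every station.
Total annual cost: 13 + 3 = 16.
No cover costs less than 16.

16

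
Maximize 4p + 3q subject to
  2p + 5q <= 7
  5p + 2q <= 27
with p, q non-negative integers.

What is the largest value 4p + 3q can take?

Relaxing integrality, the LP optimum is 14.00 at (p,q) = (3.5, 0), which is not an integer point.
(p,q)=(3,0): 2·3+5·0=6≤7, 5·3+2·0=15≤27, objective 12.
(p,q)=(2,0): 2·2+5·0=4≤7, 5·2+2·0=10≤27, objective 8.
The best lattice point is (3,0), giving 12.

12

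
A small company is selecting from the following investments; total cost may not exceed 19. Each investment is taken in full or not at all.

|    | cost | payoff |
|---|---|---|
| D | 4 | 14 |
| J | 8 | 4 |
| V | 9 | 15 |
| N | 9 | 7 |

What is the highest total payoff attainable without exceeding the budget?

Treat it as a binary knapsack problem.
D + V: cost 4 + 9 = 13 ≤ 19, payoff 14 + 15 = 29.
V + N: cost 9 + 9 = 18 ≤ 19, payoff 15 + 7 = 22.
Best is D and V with total payoff 29.

29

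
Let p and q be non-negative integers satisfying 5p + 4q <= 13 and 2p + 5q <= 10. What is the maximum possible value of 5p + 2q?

10

Relaxing integrality, the LP optimum is 13.00 at (p,q) = (2.6, 0), which is not an integer point.
(p,q)=(2,0): 5·2+4·0=10≤13, 2·2+5·0=4≤10, objective 10.
(p,q)=(1,1): 5·1+4·1=9≤13, 2·1+5·1=7≤10, objective 7.
(p,q)=(1,0): 5·1+4·0=5≤13, 2·1+5·0=2≤10, objective 5.
The best lattice point is (2,0), giving 10.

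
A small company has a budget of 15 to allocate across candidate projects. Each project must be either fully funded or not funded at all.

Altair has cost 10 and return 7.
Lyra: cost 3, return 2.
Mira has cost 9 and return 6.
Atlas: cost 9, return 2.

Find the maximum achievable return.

This is a 0-1 knapsack instance.
Allowing fractional choices, the relaxed optimum would be about 10.3, but projects are indivisible.
Altair + Lyra: cost 10 + 3 = 13 ≤ 15, return 7 + 2 = 9.
Altair: cost 10 ≤ 15, return 7.
Lyra + Mira: cost 3 + 9 = 12 ≤ 15, return 2 + 6 = 8.
Best is Altair and Lyra with total return 9.

9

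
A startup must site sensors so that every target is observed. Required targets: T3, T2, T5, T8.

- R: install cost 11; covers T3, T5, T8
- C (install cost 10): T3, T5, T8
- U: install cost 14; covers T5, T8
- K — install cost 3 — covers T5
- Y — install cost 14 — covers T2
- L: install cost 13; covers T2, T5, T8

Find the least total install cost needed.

23

The greedy cost-per-new-target heuristic would pick K, C, and L for 26, but a cheaper cover exists.
Choose C and L: together they cover T3, T2, T5, T8 — every target.
Total install cost: 10 + 13 = 23.
No cover costs less than 23.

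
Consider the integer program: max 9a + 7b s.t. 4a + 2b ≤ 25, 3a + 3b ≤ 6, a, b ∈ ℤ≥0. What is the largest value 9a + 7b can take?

(a,b)=(2,0) is feasible, giving 18.
(a,b)=(1,1) is feasible, giving 16.
(a,b)=(1,0) is feasible, giving 9.
No feasible integer point exceeds 18.

18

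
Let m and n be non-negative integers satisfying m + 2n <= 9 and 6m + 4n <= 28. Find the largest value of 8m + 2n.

34

The continuous relaxation peaks at (4.67, 0) with value 37.33; rounding to a feasible lattice point costs some objective.
(m,n)=(4,1): 1·4+2·1=6≤9, 6·4+4·1=28≤28, objective 34.
(m,n)=(4,0): 1·4+2·0=4≤9, 6·4+4·0=24≤28, objective 32.
(m,n)=(3,2): 1·3+2·2=7≤9, 6·3+4·2=26≤28, objective 28.
No feasible integer point exceeds 34.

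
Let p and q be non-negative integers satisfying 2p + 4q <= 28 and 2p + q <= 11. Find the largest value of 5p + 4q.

35

The continuous relaxation peaks at (2.67, 5.67) with value 36.00; rounding to a feasible lattice point costs some objective.
(p,q)=(3,5) is feasible, giving 35.
(p,q)=(2,6) is feasible, giving 34.
No feasible integer point exceeds 35.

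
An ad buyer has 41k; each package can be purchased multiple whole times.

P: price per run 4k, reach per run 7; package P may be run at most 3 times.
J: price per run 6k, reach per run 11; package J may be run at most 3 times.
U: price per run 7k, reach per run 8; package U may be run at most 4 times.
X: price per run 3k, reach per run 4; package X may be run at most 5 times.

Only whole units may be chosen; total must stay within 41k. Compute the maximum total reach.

This is a bounded integer knapsack.
J has the best ratio (11/6); taking only J gives at most 3×11 = 33 (stopped by the supply cap of 3).
Mixing does better — 2×P, 3×J, and 5×X: price 41 ≤ 41, reach 2·7 + 3·11 + 5·4 = 67.

67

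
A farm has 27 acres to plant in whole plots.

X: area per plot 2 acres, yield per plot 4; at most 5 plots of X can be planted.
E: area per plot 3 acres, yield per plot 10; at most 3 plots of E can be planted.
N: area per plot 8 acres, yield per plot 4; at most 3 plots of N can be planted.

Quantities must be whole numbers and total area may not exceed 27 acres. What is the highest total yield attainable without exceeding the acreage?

E has the best ratio (10/3); taking only E gives at most 3×10 = 30 (stopped by the supply cap of 3).
Mixing does better — 5×X, 3×E, and 1×N: area 27 ≤ 27, yield 5·4 + 3·10 + 1·4 = 54.

54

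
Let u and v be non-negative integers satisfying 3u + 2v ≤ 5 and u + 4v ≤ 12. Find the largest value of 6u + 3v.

9

(u,v)=(1,1): 3·1+2·1=5≤5, 1·1+4·1=5≤12, objective 9.
(u,v)=(0,2): 3·0+2·2=4≤5, 1·0+4·2=8≤12, objective 6.
No feasible integer point exceeds 9.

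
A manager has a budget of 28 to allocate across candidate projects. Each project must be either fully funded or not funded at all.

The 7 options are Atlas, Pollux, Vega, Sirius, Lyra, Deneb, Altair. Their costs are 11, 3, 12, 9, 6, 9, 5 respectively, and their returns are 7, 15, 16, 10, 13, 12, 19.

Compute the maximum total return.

Treat it as a binary knapsack problem.
Take Pollux, Vega, Lyra, and Altair: cost 3 + 12 + 6 + 5 = 26 ≤ 28, return 15 + 16 + 13 + 19 = 63.
No other feasible combination does better.

63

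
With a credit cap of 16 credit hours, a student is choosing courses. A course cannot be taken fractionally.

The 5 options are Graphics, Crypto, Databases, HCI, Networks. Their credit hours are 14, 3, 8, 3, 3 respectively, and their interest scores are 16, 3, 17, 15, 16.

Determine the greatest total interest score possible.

48

Take Databases, HCI, and Networks: credit hours 8 + 3 + 3 = 14 ≤ 16, interest score 17 + 15 + 16 = 48.
No other feasible combination does better.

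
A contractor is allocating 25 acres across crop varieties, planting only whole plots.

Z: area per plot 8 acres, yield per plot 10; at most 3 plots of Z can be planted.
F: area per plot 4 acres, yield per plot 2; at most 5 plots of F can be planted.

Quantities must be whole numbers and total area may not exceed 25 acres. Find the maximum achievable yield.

This is a bounded integer knapsack.
Take 3×Z: area 24 ≤ 25, yield 3·10 = 30.
Z has the best ratio (10/8) and is taken to its limit of 3; remaining capacity is filled optimally with the others.

30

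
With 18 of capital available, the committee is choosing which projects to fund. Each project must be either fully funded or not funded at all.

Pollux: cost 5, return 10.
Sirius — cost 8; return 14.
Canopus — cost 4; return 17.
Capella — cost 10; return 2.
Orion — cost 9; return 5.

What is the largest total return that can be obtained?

Take Pollux, Sirius, and Canopus: cost 5 + 8 + 4 = 17 ≤ 18, return 10 + 14 + 17 = 41.
No other feasible combination does better.

41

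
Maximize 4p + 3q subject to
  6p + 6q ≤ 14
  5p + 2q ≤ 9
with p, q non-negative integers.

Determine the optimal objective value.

7

(p,q)=(1,1): 6·1+6·1=12≤14, 5·1+2·1=7≤9, objective 7.
(p,q)=(0,2): 6·0+6·2=12≤14, 5·0+2·2=4≤9, objective 6.
(p,q)=(1,0): 6·1+6·0=6≤14, 5·1+2·0=5≤9, objective 4.
(p,q)=(0,1): 6·0+6·1=6≤14, 5·0+2·1=2≤9, objective 3.
The best lattice point is (1,1), giving 7.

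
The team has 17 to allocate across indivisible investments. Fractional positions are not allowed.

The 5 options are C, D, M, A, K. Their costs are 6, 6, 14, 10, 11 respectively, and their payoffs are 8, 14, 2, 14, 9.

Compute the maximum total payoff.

28

D + A: cost 6 + 10 = 16 ≤ 17, payoff 14 + 14 = 28.
D + K: cost 6 + 11 = 17 ≤ 17, payoff 14 + 9 = 23.
C + D: cost 6 + 6 = 12 ≤ 17, payoff 8 + 14 = 22.
Best is D and A with total payoff 28.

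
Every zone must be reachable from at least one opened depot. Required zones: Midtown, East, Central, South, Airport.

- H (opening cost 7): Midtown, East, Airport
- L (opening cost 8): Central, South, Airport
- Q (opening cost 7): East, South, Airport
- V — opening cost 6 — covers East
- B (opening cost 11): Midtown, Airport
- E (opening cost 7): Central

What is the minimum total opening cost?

Choose H and L: together they cover Midtown, East, Central, South, Airport — every zone.
Total opening cost: 7 + 8 = 15.
No cover costs less than 15.

15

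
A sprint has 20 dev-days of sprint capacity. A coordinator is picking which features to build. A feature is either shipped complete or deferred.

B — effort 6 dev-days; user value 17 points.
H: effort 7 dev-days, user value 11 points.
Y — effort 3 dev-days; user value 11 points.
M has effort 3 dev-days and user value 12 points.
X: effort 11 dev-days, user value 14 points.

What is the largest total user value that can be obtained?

This is a 0-1 knapsack instance.
Allowing fractional choices, the relaxed optimum would be about 52.3, but features are indivisible.
B + H + Y + M: effort 6 + 7 + 3 + 3 = 19 ≤ 20, user value 17 + 11 + 11 + 12 = 51.
B + M + X: effort 6 + 3 + 11 = 20 ≤ 20, user value 17 + 12 + 14 = 43.
Best is B, H, Y, and M with total user value 51.

51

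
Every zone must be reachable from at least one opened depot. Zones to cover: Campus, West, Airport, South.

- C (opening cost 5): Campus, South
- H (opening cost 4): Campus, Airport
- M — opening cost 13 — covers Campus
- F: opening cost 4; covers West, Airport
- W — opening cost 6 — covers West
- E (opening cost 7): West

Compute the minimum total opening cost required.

This is a weighted set-cover instance.
The greedy cost-per-new-zone heuristic would pick H, F, and C for 13, but a cheaper cover exists.
Choose C and F: together they cover Campus, West, Airport, South — every zone.
Total opening cost: 5 + 4 = 9.
No cover costs less than 9.

9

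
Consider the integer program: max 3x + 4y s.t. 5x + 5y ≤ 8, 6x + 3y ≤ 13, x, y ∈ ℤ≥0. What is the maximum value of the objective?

(x,y)=(0,1) is feasible, giving 4.
(x,y)=(1,0) is feasible, giving 3.
(x,y)=(0,0) is feasible, giving 0.
No feasible integer point exceeds 4.

4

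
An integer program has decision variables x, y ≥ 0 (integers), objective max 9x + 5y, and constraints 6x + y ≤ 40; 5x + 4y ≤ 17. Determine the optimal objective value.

The continuous relaxation peaks at (3.4, 0) with value 30.60; rounding to a feasible lattice point costs some objective.
(x,y)=(3,0): 6·3+1·0=18≤40, 5·3+4·0=15≤17, objective 27.
(x,y)=(2,1): 6·2+1·1=13≤40, 5·2+4·1=14≤17, objective 23.
(x,y)=(2,0): 6·2+1·0=12≤40, 5·2+4·0=10≤17, objective 18.
The best lattice point is (3,0), giving 27.

27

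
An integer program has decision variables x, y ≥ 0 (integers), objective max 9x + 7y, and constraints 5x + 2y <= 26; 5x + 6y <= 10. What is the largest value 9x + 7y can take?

18

(x,y)=(2,0): 5·2+2·0=10≤26, 5·2+6·0=10≤10, objective 18.
(x,y)=(1,0): 5·1+2·0=5≤26, 5·1+6·0=5≤10, objective 9.
No feasible integer point exceeds 18.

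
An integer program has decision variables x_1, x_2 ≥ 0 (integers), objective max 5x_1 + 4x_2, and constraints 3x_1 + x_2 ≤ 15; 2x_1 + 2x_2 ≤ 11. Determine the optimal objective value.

25

Relaxing integrality, the LP optimum is 26.75 at (x_1,x_2) = (4.75, 0.75), which is not an integer point.
(x_1,x_2)=(5,0): 3·5+1·0=15≤15, 2·5+2·0=10≤11, objective 25.
(x_1,x_2)=(4,1): 3·4+1·1=13≤15, 2·4+2·1=10≤11, objective 24.
(x_1,x_2)=(4,0): 3·4+1·0=12≤15, 2·4+2·0=8≤11, objective 20.
(x_1,x_2)=(3,1): 3·3+1·1=10≤15, 2·3+2·1=8≤11, objective 19.
Maximum is 25 at (x_1,x_2)=(5,0).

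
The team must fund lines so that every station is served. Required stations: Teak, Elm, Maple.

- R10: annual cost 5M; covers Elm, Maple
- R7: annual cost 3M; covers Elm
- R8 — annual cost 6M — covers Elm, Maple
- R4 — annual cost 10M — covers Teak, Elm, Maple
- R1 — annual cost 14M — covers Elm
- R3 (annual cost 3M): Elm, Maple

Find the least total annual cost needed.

10

R4 alone covers Teak, Elm, Maple — every station.
Total annual cost: 10.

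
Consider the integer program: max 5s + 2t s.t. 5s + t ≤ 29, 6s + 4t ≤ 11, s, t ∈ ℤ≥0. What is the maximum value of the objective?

7

(s,t)=(1,1): 5·1+1·1=6≤29, 6·1+4·1=10≤11, objective 7.
(s,t)=(1,0): 5·1+1·0=5≤29, 6·1+4·0=6≤11, objective 5.
(s,t)=(0,2): 5·0+1·2=2≤29, 6·0+4·2=8≤11, objective 4.
Maximum is 7 at (s,t)=(1,1).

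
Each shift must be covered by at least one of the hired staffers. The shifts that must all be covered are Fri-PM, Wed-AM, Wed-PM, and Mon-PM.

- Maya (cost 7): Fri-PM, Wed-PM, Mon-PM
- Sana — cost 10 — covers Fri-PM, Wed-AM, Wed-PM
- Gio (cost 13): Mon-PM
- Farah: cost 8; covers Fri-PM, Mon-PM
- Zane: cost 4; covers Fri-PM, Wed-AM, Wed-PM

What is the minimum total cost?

11

Choose Maya and Zane: together they cover Fri-PM, Wed-AM, Wed-PM, Mon-PM — every shift.
Total cost: 7 + 4 = 11.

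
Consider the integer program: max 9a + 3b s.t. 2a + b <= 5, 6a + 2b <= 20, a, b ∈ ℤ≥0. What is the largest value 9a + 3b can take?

The continuous relaxation peaks at (2.5, 0) with value 22.50; rounding to a feasible lattice point costs some objective.
(a,b)=(2,1): 2·2+1·1=5≤5, 6·2+2·1=14≤20, objective 21.
(a,b)=(2,0): 2·2+1·0=4≤5, 6·2+2·0=12≤20, objective 18.
(a,b)=(1,2): 2·1+1·2=4≤5, 6·1+2·2=10≤20, objective 15.
No feasible integer point exceeds 21.

21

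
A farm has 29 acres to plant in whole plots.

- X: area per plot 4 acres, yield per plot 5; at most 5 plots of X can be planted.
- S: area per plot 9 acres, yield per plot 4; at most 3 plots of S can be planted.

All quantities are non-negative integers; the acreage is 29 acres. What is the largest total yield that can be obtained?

5×X and 1×S: area 29 ≤ 29, yield 5·5 + 1·4 = 29.
5×X: area 20 ≤ 29, yield 5·5 = 25.
Best is 29.

29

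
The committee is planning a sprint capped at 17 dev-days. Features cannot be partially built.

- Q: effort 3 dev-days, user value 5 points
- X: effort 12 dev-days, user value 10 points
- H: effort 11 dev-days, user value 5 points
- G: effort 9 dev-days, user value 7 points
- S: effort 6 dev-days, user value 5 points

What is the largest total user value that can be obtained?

This is an integer program with binary decision variables.
Allowing fractional choices, the relaxed optimum would be about 16.7, but features are indivisible.
Q + X: effort 3 + 12 = 15 ≤ 17, user value 5 + 10 = 15.
Q + G: effort 3 + 9 = 12 ≤ 17, user value 5 + 7 = 12.
Best is Q and X with total user value 15.

15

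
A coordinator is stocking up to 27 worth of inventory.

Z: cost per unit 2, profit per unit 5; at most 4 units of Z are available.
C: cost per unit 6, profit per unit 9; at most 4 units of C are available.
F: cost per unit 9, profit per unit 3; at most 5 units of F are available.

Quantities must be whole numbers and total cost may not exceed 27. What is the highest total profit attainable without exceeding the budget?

Z has the best ratio (5/2); taking only Z gives at most 4×5 = 20 (stopped by the supply cap of 4).
Mixing does better — 4×Z and 3×C: cost 26 ≤ 27, profit 4·5 + 3·9 = 47.

47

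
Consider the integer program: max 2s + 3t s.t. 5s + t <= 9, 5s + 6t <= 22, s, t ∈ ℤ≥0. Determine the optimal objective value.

9

(s,t)=(0,3) is feasible, giving 9.
(s,t)=(1,2) is feasible, giving 8.
(s,t)=(0,2) is feasible, giving 6.
The best lattice point is (0,3), giving 9.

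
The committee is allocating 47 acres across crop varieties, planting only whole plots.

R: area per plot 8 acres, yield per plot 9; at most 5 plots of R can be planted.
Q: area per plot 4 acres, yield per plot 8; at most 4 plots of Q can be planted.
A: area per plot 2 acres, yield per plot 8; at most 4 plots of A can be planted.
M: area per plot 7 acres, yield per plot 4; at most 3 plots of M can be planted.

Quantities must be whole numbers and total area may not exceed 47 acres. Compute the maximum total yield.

86

A has the best ratio (8/2); taking only A gives at most 4×8 = 32 (stopped by the supply cap of 4).
Mixing does better — 2×R, 4×Q, 4×A, and 1×M: area 47 ≤ 47, yield 2·9 + 4·8 + 4·8 + 1·4 = 86.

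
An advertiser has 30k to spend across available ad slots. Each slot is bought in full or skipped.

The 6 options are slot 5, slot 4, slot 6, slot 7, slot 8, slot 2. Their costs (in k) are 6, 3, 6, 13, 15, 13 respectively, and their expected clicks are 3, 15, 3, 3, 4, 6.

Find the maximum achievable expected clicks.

This is an integer program with binary decision variables.
slot 5 + slot 4 + slot 6 + slot 2: cost 6 + 3 + 6 + 13 = 28 ≤ 30, expected clicks 3 + 15 + 3 + 6 = 27.
slot 5 + slot 4 + slot 2: cost 6 + 3 + 13 = 22 ≤ 30, expected clicks 3 + 15 + 6 = 24.
slot 5 + slot 4 + slot 6 + slot 8: cost 6 + 3 + 6 + 15 = 30 ≤ 30, expected clicks 3 + 15 + 3 + 4 = 25.
Best is slot 5, slot 4, slot 6, and slot 2 with total expected clicks 27.

27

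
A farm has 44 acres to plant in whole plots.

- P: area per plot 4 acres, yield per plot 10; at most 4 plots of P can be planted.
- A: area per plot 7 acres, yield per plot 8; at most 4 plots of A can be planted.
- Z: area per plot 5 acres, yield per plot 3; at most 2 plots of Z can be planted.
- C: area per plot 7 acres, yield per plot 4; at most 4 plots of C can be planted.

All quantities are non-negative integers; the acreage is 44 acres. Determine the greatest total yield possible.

72

4×P, 3×A, and 1×C: area 44 ≤ 44, yield 4·10 + 3·8 + 1·4 = 68.
4×P and 4×A: area 44 ≤ 44, yield 4·10 + 4·8 = 72.
Best is 72.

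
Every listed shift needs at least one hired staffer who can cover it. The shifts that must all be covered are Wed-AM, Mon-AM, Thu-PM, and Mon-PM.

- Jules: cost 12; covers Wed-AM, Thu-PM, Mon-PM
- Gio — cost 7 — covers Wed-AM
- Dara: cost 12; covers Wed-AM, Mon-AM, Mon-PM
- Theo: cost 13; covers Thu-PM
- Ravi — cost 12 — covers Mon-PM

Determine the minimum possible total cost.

This is an integer covering problem.
Choose Jules and Dara: together they cover Wed-AM, Mon-AM, Thu-PM, Mon-PM — every shift.
Total cost: 12 + 12 = 24.
No cover costs less than 24.

24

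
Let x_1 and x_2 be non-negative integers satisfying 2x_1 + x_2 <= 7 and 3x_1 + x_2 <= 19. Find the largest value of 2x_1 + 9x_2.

(x_1,x_2)=(0,7): 2·0+1·7=7≤7, 3·0+1·7=7≤19, objective 63.
(x_1,x_2)=(0,6): 2·0+1·6=6≤7, 3·0+1·6=6≤19, objective 54.
Maximum is 63 at (x_1,x_2)=(0,7).

63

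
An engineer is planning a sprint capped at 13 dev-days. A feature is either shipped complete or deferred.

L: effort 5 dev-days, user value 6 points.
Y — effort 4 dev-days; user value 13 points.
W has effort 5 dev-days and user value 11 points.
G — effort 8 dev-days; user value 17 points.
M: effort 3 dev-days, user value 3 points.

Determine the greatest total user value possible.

30

Y + G: effort 4 + 8 = 12 ≤ 13, user value 13 + 17 = 30.
W + G: effort 5 + 8 = 13 ≤ 13, user value 11 + 17 = 28.
Best is Y and G with total user value 30.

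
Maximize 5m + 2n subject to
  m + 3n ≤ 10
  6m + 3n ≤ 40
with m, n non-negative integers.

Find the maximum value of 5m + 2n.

32

Relaxing integrality, the LP optimum is 33.33 at (m,n) = (6.67, 0), which is not an integer point.
(m,n)=(6,1): 1·6+3·1=9≤10, 6·6+3·1=39≤40, objective 32.
(m,n)=(6,0): 1·6+3·0=6≤10, 6·6+3·0=36≤40, objective 30.
(m,n)=(5,1): 1·5+3·1=8≤10, 6·5+3·1=33≤40, objective 27.
No feasible integer point exceeds 32.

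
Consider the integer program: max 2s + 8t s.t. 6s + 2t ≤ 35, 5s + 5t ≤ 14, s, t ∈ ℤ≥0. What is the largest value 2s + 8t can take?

The continuous relaxation peaks at (0, 2.8) with value 22.40; rounding to a feasible lattice point costs some objective.
(s,t)=(0,2): 6·0+2·2=4≤35, 5·0+5·2=10≤14, objective 16.
(s,t)=(1,1): 6·1+2·1=8≤35, 5·1+5·1=10≤14, objective 10.
No feasible integer point exceeds 16.

16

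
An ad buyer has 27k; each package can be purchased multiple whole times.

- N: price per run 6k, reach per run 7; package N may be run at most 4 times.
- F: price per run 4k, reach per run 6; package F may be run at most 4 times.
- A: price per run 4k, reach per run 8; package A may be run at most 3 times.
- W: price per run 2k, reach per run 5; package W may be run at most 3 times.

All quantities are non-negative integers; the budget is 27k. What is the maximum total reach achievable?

Take 2×F, 3×A, and 3×W: price 26 ≤ 27, reach 2·6 + 3·8 + 3·5 = 51.
W has the best ratio (5/2) and is taken to its limit of 3; remaining capacity is filled optimally with the others.

51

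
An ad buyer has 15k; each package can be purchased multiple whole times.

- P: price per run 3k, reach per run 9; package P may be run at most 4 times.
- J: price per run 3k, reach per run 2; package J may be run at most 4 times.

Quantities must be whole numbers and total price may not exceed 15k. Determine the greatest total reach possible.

38

Take 4×P and 1×J: price 15 ≤ 15, reach 4·9 + 1·2 = 38.
P has the best ratio (9/3) and is taken to its limit of 4; remaining capacity is filled optimally with the others.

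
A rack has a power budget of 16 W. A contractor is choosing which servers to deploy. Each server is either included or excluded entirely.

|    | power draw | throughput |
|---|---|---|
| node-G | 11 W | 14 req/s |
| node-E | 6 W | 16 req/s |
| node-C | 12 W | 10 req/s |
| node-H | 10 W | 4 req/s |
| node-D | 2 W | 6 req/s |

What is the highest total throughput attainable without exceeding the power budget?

22

node-E + node-D: power draw 6 + 2 = 8 ≤ 16, throughput 16 + 6 = 22.
node-G + node-D: power draw 11 + 2 = 13 ≤ 16, throughput 14 + 6 = 20.
Best is node-E and node-D with total throughput 22.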